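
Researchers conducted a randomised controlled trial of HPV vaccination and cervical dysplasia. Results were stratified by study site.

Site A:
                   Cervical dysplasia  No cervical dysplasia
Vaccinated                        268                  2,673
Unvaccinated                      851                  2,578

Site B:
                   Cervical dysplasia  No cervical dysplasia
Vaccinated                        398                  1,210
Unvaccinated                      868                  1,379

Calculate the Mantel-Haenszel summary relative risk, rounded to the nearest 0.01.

RR_MH = Σ(aᵢ·n₀ᵢ/nᵢ) / Σ(cᵢ·n₁ᵢ/nᵢ), with n₁ᵢ = aᵢ+bᵢ (exposed), n₀ᵢ = cᵢ+dᵢ (unexposed), nᵢ = n₁ᵢ+n₀ᵢ.
Stratum 1 (Site A): n₁ = 2941, n₀ = 3429, n = 6370; a·n₀/n = 268·3429/6370 = 144.2656; c·n₁/n = 851·2941/6370 = 392.9028
Stratum 2 (Site B): n₁ = 1608, n₀ = 2247, n = 3855; a·n₀/n = 398·2247/3855 = 231.9860; c·n₁/n = 868·1608/3855 = 362.0607
RR_MH = (144.2656 + 231.9860) / (392.9028 + 362.0607) = 376.2516 / 754.9635 = 0.49837

0.50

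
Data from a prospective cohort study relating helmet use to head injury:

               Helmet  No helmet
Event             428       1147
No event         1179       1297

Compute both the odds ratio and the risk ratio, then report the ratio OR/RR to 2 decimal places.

0.72

Reading the table with exposure as columns: a = 428 (Helmet, case), b = 1179 (Helmet, non-case), c = 1147 (No helmet, case), d = 1297.
OR = (428·1297)/(1179·1147) = 555116/1352313 = 0.41049
Risk in exposed = 428/1607 = 0.26633; risk in unexposed = 1147/2444 = 0.46931; RR = 0.56750
OR/RR = 0.41049 / 0.56750 = 0.72334
The outcome is not rare, so the OR lies further from 1 than the RR.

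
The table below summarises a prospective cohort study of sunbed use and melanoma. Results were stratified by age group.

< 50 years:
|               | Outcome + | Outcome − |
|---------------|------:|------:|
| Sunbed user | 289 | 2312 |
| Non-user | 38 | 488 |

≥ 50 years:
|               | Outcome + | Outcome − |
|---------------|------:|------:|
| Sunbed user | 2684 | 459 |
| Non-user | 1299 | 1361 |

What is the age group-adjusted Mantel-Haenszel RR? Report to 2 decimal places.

RR_MH = Σ(aᵢ·n₀ᵢ/nᵢ) / Σ(cᵢ·n₁ᵢ/nᵢ), with n₁ᵢ = aᵢ+bᵢ (exposed), n₀ᵢ = cᵢ+dᵢ (unexposed), nᵢ = n₁ᵢ+n₀ᵢ.
Stratum 1 (< 50 years): n₁ = 2601, n₀ = 526, n = 3127; a·n₀/n = 289·526/3127 = 48.6134; c·n₁/n = 38·2601/3127 = 31.6079
Stratum 2 (≥ 50 years): n₁ = 3143, n₀ = 2660, n = 5803; a·n₀/n = 2684·2660/5803 = 1230.3016; c·n₁/n = 1299·3143/5803 = 703.5597
RR_MH = (48.6134 + 1230.3016) / (31.6079 + 703.5597) = 1278.9149 / 735.1676 = 1.73962

1.74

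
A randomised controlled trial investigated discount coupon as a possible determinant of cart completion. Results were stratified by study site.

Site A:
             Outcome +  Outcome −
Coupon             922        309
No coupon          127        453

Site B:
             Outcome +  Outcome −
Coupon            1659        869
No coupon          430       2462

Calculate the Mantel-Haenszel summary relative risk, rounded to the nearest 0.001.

RR_MH = Σ(aᵢ·n₀ᵢ/nᵢ) / Σ(cᵢ·n₁ᵢ/nᵢ), with n₁ᵢ = aᵢ+bᵢ (exposed), n₀ᵢ = cᵢ+dᵢ (unexposed), nᵢ = n₁ᵢ+n₀ᵢ.
Stratum 1 (Site A): n₁ = 1231, n₀ = 580, n = 1811; a·n₀/n = 922·580/1811 = 295.2844; c·n₁/n = 127·1231/1811 = 86.3263
Stratum 2 (Site B): n₁ = 2528, n₀ = 2892, n = 5420; a·n₀/n = 1659·2892/5420 = 885.2081; c·n₁/n = 430·2528/5420 = 200.5609
RR_MH = (295.2844 + 885.2081) / (86.3263 + 200.5609) = 1180.4925 / 286.8872 = 4.11483

4.115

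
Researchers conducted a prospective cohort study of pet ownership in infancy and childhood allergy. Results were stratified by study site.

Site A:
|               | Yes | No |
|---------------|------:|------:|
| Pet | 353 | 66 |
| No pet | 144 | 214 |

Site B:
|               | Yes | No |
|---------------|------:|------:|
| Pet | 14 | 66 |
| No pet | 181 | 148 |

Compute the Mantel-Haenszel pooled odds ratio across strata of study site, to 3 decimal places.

2.468

OR_MH = Σ(aᵢdᵢ/nᵢ) / Σ(bᵢcᵢ/nᵢ), where nᵢ is the stratum total.
Stratum 1 (Site A): n = 777; a·d/n = 353·214/777 = 97.2227; b·c/n = 66·144/777 = 12.2317
Stratum 2 (Site B): n = 409; a·d/n = 14·148/409 = 5.0660; b·c/n = 66·181/409 = 29.2078
OR_MH = (97.2227 + 5.0660) / (12.2317 + 29.2078) = 102.2887 / 41.4395 = 2.46839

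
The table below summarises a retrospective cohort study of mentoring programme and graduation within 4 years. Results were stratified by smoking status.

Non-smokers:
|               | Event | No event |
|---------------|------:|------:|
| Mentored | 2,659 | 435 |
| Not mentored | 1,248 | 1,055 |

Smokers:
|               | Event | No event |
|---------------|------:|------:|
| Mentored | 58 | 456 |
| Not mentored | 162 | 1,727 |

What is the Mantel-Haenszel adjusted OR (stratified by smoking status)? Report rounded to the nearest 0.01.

4.28

OR_MH = Σ(aᵢdᵢ/nᵢ) / Σ(bᵢcᵢ/nᵢ), where nᵢ is the stratum total.
Stratum 1 (Non-smokers): n = 5397; a·d/n = 2659·1055/5397 = 519.7786; b·c/n = 435·1248/5397 = 100.5892
Stratum 2 (Smokers): n = 2403; a·d/n = 58·1727/2403 = 41.6837; b·c/n = 456·162/2403 = 30.7416
OR_MH = (519.7786 + 41.6837) / (100.5892 + 30.7416) = 561.4623 / 131.3308 = 4.27518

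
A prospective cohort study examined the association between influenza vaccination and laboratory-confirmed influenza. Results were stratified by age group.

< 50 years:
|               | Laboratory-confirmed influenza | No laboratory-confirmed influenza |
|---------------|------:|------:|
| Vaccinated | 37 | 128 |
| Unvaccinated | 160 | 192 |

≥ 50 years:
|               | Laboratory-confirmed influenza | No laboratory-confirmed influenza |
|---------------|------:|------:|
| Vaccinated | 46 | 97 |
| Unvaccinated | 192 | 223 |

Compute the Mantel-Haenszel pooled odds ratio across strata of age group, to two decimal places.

0.44

OR_MH = Σ(aᵢdᵢ/nᵢ) / Σ(bᵢcᵢ/nᵢ), where nᵢ is the stratum total.
Stratum 1 (< 50 years): n = 517; a·d/n = 37·192/517 = 13.7408; b·c/n = 128·160/517 = 39.6132
Stratum 2 (≥ 50 years): n = 558; a·d/n = 46·223/558 = 18.3835; b·c/n = 97·192/558 = 33.3763
OR_MH = (13.7408 + 18.3835) / (39.6132 + 33.3763) = 32.1243 / 72.9895 = 0.44012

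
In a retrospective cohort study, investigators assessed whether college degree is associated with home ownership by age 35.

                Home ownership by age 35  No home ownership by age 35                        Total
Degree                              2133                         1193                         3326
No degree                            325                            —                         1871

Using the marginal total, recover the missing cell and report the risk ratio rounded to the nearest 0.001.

3.692

The missing cell is in the unexposed row: 1871 − 325 = 1546.
So a = 2133, b = 1193, c = 325, d = 1546.
RR = [a/(a+b)] / [c/(c+d)] = (2133/3326) / (325/1871) = 0.64131/0.17370 = 3.69198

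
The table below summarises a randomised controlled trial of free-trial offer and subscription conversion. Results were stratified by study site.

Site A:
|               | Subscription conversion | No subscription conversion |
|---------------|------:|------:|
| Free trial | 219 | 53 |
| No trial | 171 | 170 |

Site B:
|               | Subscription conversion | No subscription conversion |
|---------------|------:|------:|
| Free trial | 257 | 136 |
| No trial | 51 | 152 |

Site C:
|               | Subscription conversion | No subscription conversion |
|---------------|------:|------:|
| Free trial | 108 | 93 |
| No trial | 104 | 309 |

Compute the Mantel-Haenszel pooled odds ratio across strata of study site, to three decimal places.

4.283

OR_MH = Σ(aᵢdᵢ/nᵢ) / Σ(bᵢcᵢ/nᵢ), where nᵢ is the stratum total.
Stratum 1 (Site A): n = 613; a·d/n = 219·170/613 = 60.7341; b·c/n = 53·171/613 = 14.7847
Stratum 2 (Site B): n = 596; a·d/n = 257·152/596 = 65.5436; b·c/n = 136·51/596 = 11.6376
Stratum 3 (Site C): n = 614; a·d/n = 108·309/614 = 54.3518; b·c/n = 93·104/614 = 15.7524
OR_MH = (60.7341 + 65.5436 + 54.3518) / (14.7847 + 11.6376 + 15.7524) = 180.6295 / 42.1747 = 4.28289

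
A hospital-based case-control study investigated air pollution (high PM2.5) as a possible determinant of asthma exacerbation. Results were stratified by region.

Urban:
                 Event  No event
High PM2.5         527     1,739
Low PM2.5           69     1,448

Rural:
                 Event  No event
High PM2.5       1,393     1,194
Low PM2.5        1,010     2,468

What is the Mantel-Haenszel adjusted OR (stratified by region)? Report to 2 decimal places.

3.33

OR_MH = Σ(aᵢdᵢ/nᵢ) / Σ(bᵢcᵢ/nᵢ), where nᵢ is the stratum total.
Stratum 1 (Urban): n = 3783; a·d/n = 527·1448/3783 = 201.7172; b·c/n = 1739·69/3783 = 31.7185
Stratum 2 (Rural): n = 6065; a·d/n = 1393·2468/6065 = 566.8465; b·c/n = 1194·1010/6065 = 198.8359
OR_MH = (201.7172 + 566.8465) / (31.7185 + 198.8359) = 768.5637 / 230.5544 = 3.33355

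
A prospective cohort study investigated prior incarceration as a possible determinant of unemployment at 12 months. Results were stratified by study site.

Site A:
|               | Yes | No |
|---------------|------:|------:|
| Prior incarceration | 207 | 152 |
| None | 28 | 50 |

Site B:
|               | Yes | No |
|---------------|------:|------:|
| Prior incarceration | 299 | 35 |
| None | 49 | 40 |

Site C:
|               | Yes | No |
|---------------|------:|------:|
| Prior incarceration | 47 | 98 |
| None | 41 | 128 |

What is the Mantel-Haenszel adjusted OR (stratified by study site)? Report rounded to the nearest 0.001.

2.675

OR_MH = Σ(aᵢdᵢ/nᵢ) / Σ(bᵢcᵢ/nᵢ), where nᵢ is the stratum total.
Stratum 1 (Site A): n = 437; a·d/n = 207·50/437 = 23.6842; b·c/n = 152·28/437 = 9.7391
Stratum 2 (Site B): n = 423; a·d/n = 299·40/423 = 28.2742; b·c/n = 35·49/423 = 4.0544
Stratum 3 (Site C): n = 314; a·d/n = 47·128/314 = 19.1592; b·c/n = 98·41/314 = 12.7962
OR_MH = (23.6842 + 28.2742 + 19.1592) / (9.7391 + 4.0544 + 12.7962) = 71.1177 / 26.5897 = 2.67463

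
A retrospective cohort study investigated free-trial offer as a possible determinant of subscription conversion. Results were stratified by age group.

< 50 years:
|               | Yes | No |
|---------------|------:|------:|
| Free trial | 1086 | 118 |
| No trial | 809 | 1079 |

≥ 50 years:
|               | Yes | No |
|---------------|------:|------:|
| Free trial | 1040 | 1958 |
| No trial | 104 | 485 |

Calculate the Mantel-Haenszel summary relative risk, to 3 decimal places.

RR_MH = Σ(aᵢ·n₀ᵢ/nᵢ) / Σ(cᵢ·n₁ᵢ/nᵢ), with n₁ᵢ = aᵢ+bᵢ (exposed), n₀ᵢ = cᵢ+dᵢ (unexposed), nᵢ = n₁ᵢ+n₀ᵢ.
Stratum 1 (< 50 years): n₁ = 1204, n₀ = 1888, n = 3092; a·n₀/n = 1086·1888/3092 = 663.1203; c·n₁/n = 809·1204/3092 = 315.0181
Stratum 2 (≥ 50 years): n₁ = 2998, n₀ = 589, n = 3587; a·n₀/n = 1040·589/3587 = 170.7722; c·n₁/n = 104·2998/3587 = 86.9228
RR_MH = (663.1203 + 170.7722) / (315.0181 + 86.9228) = 833.8925 / 401.9409 = 2.07466

2.075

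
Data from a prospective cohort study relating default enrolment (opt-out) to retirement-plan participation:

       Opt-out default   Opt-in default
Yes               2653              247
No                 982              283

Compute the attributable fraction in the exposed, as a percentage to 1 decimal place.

36.1

Reading the table with exposure as columns: a = 2653 (Opt-out default, case), b = 982 (Opt-out default, non-case), c = 247 (Opt-in default, case), d = 283.
Risk in exposed = 2653/3635 = 0.72985; risk in unexposed = 247/530 = 0.46604.
RR = 0.72985/0.46604 = 1.56607
AR% = (RR − 1)/RR × 100 = (1.56607 − 1)/1.56607 × 100 = 36.1460%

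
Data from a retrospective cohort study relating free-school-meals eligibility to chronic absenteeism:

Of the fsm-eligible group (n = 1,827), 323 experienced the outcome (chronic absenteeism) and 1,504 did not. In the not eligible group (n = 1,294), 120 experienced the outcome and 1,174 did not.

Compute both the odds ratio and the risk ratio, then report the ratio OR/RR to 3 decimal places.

From the description: a = 323, b = 1504, c = 120, d = 1174.
OR = (323·1174)/(1504·120) = 379202/180480 = 2.10107
Risk in exposed = 323/1827 = 0.17679; risk in unexposed = 120/1294 = 0.09274; RR = 1.90641
OR/RR = 2.10107 / 1.90641 = 1.10211
The outcome is not rare, so the OR lies further from 1 than the RR.

1.102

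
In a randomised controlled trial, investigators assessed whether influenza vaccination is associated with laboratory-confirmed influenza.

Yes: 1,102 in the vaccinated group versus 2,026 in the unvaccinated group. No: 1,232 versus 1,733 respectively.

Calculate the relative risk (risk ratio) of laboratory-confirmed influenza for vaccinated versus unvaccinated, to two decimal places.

From the description: a = 1102, b = 1232, c = 2026, d = 1733.
Risk in exposed = 1102/2334 = 0.47215; risk in unexposed = 2026/3759 = 0.53897.
RR = 0.47215 / 0.53897 = 0.87602
The risk is 12% lower among the exposed than among the unexposed.

0.88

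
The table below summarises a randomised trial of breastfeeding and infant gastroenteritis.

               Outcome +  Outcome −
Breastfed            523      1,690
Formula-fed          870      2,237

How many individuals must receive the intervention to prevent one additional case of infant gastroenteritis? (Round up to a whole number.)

23

Risk in treated group = 523/2213 = 0.23633; risk in control = 870/3107 = 0.28001.
Absolute risk reduction = 0.28001 − 0.23633 = 0.04368
NNT = 1 / ARR = 1 / 0.04368 = 22.893 → round up → 23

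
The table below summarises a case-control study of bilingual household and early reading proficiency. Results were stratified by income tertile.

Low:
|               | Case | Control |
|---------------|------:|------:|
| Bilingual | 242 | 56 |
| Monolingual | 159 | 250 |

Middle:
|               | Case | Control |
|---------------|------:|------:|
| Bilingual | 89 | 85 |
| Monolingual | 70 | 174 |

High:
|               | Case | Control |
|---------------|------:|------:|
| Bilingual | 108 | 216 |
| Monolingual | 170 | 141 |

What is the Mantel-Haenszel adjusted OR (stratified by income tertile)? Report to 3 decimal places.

1.732

OR_MH = Σ(aᵢdᵢ/nᵢ) / Σ(bᵢcᵢ/nᵢ), where nᵢ is the stratum total.
Stratum 1 (Low): n = 707; a·d/n = 242·250/707 = 85.5728; b·c/n = 56·159/707 = 12.5941
Stratum 2 (Middle): n = 418; a·d/n = 89·174/418 = 37.0478; b·c/n = 85·70/418 = 14.2344
Stratum 3 (High): n = 635; a·d/n = 108·141/635 = 23.9811; b·c/n = 216·170/635 = 57.8268
OR_MH = (85.5728 + 37.0478 + 23.9811) / (12.5941 + 14.2344 + 57.8268) = 146.6018 / 84.6553 = 1.73175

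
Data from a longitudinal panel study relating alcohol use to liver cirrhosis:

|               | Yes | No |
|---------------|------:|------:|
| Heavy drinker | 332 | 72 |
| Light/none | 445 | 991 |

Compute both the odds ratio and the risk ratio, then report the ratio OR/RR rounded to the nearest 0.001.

3.872

Cells: a = 332, b = 72, c = 445, d = 991.
OR = (332·991)/(72·445) = 329012/32040 = 10.26879
Risk in exposed = 332/404 = 0.82178; risk in unexposed = 445/1436 = 0.30989; RR = 2.65186
OR/RR = 10.26879 / 2.65186 = 3.87229
The outcome is not rare, so the OR lies further from 1 than the RR.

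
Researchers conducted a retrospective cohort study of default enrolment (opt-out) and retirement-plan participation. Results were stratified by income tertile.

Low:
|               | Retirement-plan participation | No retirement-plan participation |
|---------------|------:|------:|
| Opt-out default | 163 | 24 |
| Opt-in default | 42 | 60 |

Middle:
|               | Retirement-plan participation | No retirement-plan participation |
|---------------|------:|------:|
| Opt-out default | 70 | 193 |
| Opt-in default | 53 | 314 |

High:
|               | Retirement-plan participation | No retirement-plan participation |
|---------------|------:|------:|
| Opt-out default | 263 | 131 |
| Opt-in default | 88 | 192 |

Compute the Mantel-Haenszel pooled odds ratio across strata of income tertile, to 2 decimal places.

OR_MH = Σ(aᵢdᵢ/nᵢ) / Σ(bᵢcᵢ/nᵢ), where nᵢ is the stratum total.
Stratum 1 (Low): n = 289; a·d/n = 163·60/289 = 33.8408; b·c/n = 24·42/289 = 3.4879
Stratum 2 (Middle): n = 630; a·d/n = 70·314/630 = 34.8889; b·c/n = 193·53/630 = 16.2365
Stratum 3 (High): n = 674; a·d/n = 263·192/674 = 74.9199; b·c/n = 131·88/674 = 17.1039
OR_MH = (33.8408 + 34.8889 + 74.9199) / (3.4879 + 16.2365 + 17.1039) = 143.6496 / 36.8283 = 3.90053

3.90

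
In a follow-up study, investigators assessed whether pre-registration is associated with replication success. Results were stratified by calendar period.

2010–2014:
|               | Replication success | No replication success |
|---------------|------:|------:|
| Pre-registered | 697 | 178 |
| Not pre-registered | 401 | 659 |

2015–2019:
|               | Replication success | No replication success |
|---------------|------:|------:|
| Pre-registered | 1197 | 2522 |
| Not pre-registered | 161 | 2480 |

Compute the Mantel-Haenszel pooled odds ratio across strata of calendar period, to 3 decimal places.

OR_MH = Σ(aᵢdᵢ/nᵢ) / Σ(bᵢcᵢ/nᵢ), where nᵢ is the stratum total.
Stratum 1 (2010–2014): n = 1935; a·d/n = 697·659/1935 = 237.3762; b·c/n = 178·401/1935 = 36.8879
Stratum 2 (2015–2019): n = 6360; a·d/n = 1197·2480/6360 = 466.7547; b·c/n = 2522·161/6360 = 63.8431
OR_MH = (237.3762 + 466.7547) / (36.8879 + 63.8431) = 704.1309 / 100.7309 = 6.99022

6.990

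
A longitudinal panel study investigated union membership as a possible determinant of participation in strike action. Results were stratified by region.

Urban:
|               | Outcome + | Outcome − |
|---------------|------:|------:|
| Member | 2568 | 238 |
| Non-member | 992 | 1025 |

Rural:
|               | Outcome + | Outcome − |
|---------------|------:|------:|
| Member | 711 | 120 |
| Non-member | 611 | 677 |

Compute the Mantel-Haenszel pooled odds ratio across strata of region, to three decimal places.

9.251

OR_MH = Σ(aᵢdᵢ/nᵢ) / Σ(bᵢcᵢ/nᵢ), where nᵢ is the stratum total.
Stratum 1 (Urban): n = 4823; a·d/n = 2568·1025/4823 = 545.7599; b·c/n = 238·992/4823 = 48.9521
Stratum 2 (Rural): n = 2119; a·d/n = 711·677/2119 = 227.1576; b·c/n = 120·611/2119 = 34.6012
OR_MH = (545.7599 + 227.1576) / (48.9521 + 34.6012) = 772.9175 / 83.5533 = 9.25059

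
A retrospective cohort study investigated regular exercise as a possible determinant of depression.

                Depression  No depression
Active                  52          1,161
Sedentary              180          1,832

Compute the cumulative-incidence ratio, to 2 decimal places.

0.48

Cells: a = 52, b = 1161, c = 180, d = 1832.
Risk in exposed = 52/1213 = 0.04287; risk in unexposed = 180/2012 = 0.08946.
RR = 0.04287 / 0.08946 = 0.47918
The risk is 52% lower among the exposed than among the unexposed.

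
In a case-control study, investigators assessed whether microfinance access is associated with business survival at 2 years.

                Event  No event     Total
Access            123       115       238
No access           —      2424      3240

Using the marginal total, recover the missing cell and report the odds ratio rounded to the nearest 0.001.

3.177

The missing cell is in the unexposed row: 3240 − 2424 = 816.
So a = 123, b = 115, c = 816, d = 2424.
OR = (a·d)/(b·c) = (123 × 2424) / (115 × 816) = 298152 / 93840 = 3.17724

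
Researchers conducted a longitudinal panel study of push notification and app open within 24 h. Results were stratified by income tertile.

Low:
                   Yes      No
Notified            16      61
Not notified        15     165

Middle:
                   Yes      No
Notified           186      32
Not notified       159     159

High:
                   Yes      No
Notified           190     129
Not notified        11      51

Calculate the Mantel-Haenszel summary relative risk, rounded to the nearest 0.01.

1.95

RR_MH = Σ(aᵢ·n₀ᵢ/nᵢ) / Σ(cᵢ·n₁ᵢ/nᵢ), with n₁ᵢ = aᵢ+bᵢ (exposed), n₀ᵢ = cᵢ+dᵢ (unexposed), nᵢ = n₁ᵢ+n₀ᵢ.
Stratum 1 (Low): n₁ = 77, n₀ = 180, n = 257; a·n₀/n = 16·180/257 = 11.2062; c·n₁/n = 15·77/257 = 4.4942
Stratum 2 (Middle): n₁ = 218, n₀ = 318, n = 536; a·n₀/n = 186·318/536 = 110.3507; c·n₁/n = 159·218/536 = 64.6679
Stratum 3 (High): n₁ = 319, n₀ = 62, n = 381; a·n₀/n = 190·62/381 = 30.9186; c·n₁/n = 11·319/381 = 9.2100
RR_MH = (11.2062 + 110.3507 + 30.9186) / (4.4942 + 64.6679 + 9.2100) = 152.4756 / 78.3720 = 1.94554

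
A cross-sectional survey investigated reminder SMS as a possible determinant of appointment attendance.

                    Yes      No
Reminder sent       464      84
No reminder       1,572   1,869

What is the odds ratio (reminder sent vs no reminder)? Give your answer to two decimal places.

Cells: a = 464, b = 84, c = 1572, d = 1869.
OR = (a·d)/(b·c) = (464 × 1869) / (84 × 1572) = 867216 / 132048 = 6.56743
The odds of appointment attendance are about 6.57 times as high in the reminder sent group.

6.57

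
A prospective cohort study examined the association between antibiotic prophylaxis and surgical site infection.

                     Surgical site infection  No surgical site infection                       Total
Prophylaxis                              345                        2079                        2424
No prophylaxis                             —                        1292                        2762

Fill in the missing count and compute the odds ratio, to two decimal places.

0.15

The missing cell is in the unexposed row: 2762 − 1292 = 1470.
So a = 345, b = 2079, c = 1470, d = 1292.
OR = (a·d)/(b·c) = (345 × 1292) / (2079 × 1470) = 445740 / 3056130 = 0.14585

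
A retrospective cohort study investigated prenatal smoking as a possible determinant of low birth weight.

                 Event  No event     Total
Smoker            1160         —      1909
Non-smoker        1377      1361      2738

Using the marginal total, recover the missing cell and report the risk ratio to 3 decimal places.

The missing cell is in the exposed row: 1909 − 1160 = 749.
So a = 1160, b = 749, c = 1377, d = 1361.
RR = [a/(a+b)] / [c/(c+d)] = (1160/1909) / (1377/2738) = 0.60765/0.50292 = 1.20824

1.208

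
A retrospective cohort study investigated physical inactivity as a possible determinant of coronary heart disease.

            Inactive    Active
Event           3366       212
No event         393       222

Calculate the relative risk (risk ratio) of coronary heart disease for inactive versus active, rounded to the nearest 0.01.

1.83

Reading the table with exposure as columns: a = 3366 (Inactive, case), b = 393 (Inactive, non-case), c = 212 (Active, case), d = 222.
Risk in exposed = 3366/3759 = 0.89545; risk in unexposed = 212/434 = 0.48848.
RR = 0.89545 / 0.48848 = 1.83314
The risk among the exposed is 1.83 times that among the unexposed.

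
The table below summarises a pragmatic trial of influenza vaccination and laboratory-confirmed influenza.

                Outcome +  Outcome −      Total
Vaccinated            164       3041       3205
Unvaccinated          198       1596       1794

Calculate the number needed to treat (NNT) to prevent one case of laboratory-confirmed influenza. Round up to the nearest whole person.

Risk in treated group = 164/3205 = 0.05117; risk in control = 198/1794 = 0.11037.
Absolute risk reduction = 0.11037 − 0.05117 = 0.05920
NNT = 1 / ARR = 1 / 0.05920 = 16.893 → round up → 17

17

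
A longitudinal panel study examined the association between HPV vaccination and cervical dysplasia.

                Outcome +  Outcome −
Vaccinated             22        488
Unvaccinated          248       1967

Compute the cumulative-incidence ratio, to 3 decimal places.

0.385

Cells: a = 22, b = 488, c = 248, d = 1967.
Risk in exposed = 22/510 = 0.04314; risk in unexposed = 248/2215 = 0.11196.
RR = 0.04314 / 0.11196 = 0.38528
The risk is 61% lower among the exposed than among the unexposed.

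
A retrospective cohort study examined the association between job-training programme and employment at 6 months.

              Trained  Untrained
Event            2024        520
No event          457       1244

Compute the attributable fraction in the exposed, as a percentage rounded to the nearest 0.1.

63.9

Reading the table with exposure as columns: a = 2024 (Trained, case), b = 457 (Trained, non-case), c = 520 (Untrained, case), d = 1244.
Risk in exposed = 2024/2481 = 0.81580; risk in unexposed = 520/1764 = 0.29478.
RR = 0.81580/0.29478 = 2.76744
AR% = (RR − 1)/RR × 100 = (2.76744 − 1)/2.76744 × 100 = 63.8656%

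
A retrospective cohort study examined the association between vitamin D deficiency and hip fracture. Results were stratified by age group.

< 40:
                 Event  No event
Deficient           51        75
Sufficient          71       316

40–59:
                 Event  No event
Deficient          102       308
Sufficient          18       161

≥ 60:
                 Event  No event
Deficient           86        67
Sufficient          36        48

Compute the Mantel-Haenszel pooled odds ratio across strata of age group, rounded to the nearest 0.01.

2.56

OR_MH = Σ(aᵢdᵢ/nᵢ) / Σ(bᵢcᵢ/nᵢ), where nᵢ is the stratum total.
Stratum 1 (< 40): n = 513; a·d/n = 51·316/513 = 31.4152; b·c/n = 75·71/513 = 10.3801
Stratum 2 (40–59): n = 589; a·d/n = 102·161/589 = 27.8812; b·c/n = 308·18/589 = 9.4126
Stratum 3 (≥ 60): n = 237; a·d/n = 86·48/237 = 17.4177; b·c/n = 67·36/237 = 10.1772
OR_MH = (31.4152 + 27.8812 + 17.4177) / (10.3801 + 9.4126 + 10.1772) = 76.7141 / 29.9699 = 2.55970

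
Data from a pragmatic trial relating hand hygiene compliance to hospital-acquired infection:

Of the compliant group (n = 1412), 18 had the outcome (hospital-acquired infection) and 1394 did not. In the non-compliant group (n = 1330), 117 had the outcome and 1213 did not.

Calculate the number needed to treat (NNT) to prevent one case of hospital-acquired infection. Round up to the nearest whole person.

14

Risk in treated group = 18/1412 = 0.01275; risk in control = 117/1330 = 0.08797.
Absolute risk reduction = 0.08797 − 0.01275 = 0.07522
NNT = 1 / ARR = 1 / 0.07522 = 13.294 → round up → 14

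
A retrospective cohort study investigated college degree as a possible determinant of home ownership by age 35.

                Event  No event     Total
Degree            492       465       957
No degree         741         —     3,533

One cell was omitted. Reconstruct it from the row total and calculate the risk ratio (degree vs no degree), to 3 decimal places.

2.451

The missing cell is in the unexposed row: 3533 − 741 = 2792.
So a = 492, b = 465, c = 741, d = 2792.
RR = [a/(a+b)] / [c/(c+d)] = (492/957) / (741/3533) = 0.51411/0.20974 = 2.45120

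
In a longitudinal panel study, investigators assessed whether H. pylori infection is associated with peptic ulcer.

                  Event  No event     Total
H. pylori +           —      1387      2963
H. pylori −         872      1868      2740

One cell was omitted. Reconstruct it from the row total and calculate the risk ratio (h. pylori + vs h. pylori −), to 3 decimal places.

The missing cell is in the exposed row: 2963 − 1387 = 1576.
So a = 1576, b = 1387, c = 872, d = 1868.
RR = [a/(a+b)] / [c/(c+d)] = (1576/2963) / (872/2740) = 0.53189/0.31825 = 1.67132

1.671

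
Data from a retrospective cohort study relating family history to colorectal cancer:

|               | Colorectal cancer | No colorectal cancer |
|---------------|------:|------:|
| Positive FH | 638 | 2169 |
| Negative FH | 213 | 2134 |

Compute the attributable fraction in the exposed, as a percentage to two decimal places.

60.07

Cells: a = 638, b = 2169, c = 213, d = 2134.
Risk in exposed = 638/2807 = 0.22729; risk in unexposed = 213/2347 = 0.09075.
RR = 0.22729/0.09075 = 2.50445
AR% = (RR − 1)/RR × 100 = (2.50445 − 1)/2.50445 × 100 = 60.0710%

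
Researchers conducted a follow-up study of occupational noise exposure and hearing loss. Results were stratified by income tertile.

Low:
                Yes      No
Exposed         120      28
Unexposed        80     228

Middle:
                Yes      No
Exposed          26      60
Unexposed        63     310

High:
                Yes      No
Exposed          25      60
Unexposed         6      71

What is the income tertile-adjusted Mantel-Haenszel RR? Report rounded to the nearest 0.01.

RR_MH = Σ(aᵢ·n₀ᵢ/nᵢ) / Σ(cᵢ·n₁ᵢ/nᵢ), with n₁ᵢ = aᵢ+bᵢ (exposed), n₀ᵢ = cᵢ+dᵢ (unexposed), nᵢ = n₁ᵢ+n₀ᵢ.
Stratum 1 (Low): n₁ = 148, n₀ = 308, n = 456; a·n₀/n = 120·308/456 = 81.0526; c·n₁/n = 80·148/456 = 25.9649
Stratum 2 (Middle): n₁ = 86, n₀ = 373, n = 459; a·n₀/n = 26·373/459 = 21.1285; c·n₁/n = 63·86/459 = 11.8039
Stratum 3 (High): n₁ = 85, n₀ = 77, n = 162; a·n₀/n = 25·77/162 = 11.8827; c·n₁/n = 6·85/162 = 3.1481
RR_MH = (81.0526 + 21.1285 + 11.8827) / (25.9649 + 11.8039 + 3.1481) = 114.0639 / 40.9170 = 2.78769

2.79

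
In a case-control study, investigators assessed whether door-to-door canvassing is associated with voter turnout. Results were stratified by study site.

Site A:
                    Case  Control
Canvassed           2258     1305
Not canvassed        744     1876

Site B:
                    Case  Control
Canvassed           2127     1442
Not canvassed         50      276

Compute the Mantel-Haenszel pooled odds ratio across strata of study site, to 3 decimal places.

4.761

OR_MH = Σ(aᵢdᵢ/nᵢ) / Σ(bᵢcᵢ/nᵢ), where nᵢ is the stratum total.
Stratum 1 (Site A): n = 6183; a·d/n = 2258·1876/6183 = 685.1056; b·c/n = 1305·744/6183 = 157.0306
Stratum 2 (Site B): n = 3895; a·d/n = 2127·276/3895 = 150.7194; b·c/n = 1442·50/3895 = 18.5109
OR_MH = (685.1056 + 150.7194) / (157.0306 + 18.5109) = 835.8250 / 175.5415 = 4.76141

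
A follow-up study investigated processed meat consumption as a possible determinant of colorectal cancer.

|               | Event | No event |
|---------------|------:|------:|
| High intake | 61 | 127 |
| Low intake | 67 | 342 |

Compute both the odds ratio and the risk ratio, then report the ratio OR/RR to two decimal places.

1.24

Cells: a = 61, b = 127, c = 67, d = 342.
OR = (61·342)/(127·67) = 20862/8509 = 2.45176
Risk in exposed = 61/188 = 0.32447; risk in unexposed = 67/409 = 0.16381; RR = 1.98071
OR/RR = 2.45176 / 1.98071 = 1.23782
The outcome is not rare, so the OR lies further from 1 than the RR.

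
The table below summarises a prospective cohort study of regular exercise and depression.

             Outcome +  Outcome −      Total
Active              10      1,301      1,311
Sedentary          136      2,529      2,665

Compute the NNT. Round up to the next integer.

Risk in treated group = 10/1311 = 0.00763; risk in control = 136/2665 = 0.05103.
Absolute risk reduction = 0.05103 − 0.00763 = 0.04340
NNT = 1 / ARR = 1 / 0.04340 = 23.039 → round up → 24

24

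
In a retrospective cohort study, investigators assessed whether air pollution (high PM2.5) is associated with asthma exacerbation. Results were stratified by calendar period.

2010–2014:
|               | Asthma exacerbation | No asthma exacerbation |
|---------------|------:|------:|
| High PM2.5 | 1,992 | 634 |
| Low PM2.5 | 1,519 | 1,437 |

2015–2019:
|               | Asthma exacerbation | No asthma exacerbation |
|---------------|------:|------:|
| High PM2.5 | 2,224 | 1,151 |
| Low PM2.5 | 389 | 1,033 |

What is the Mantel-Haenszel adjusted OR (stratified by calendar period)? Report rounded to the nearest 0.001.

OR_MH = Σ(aᵢdᵢ/nᵢ) / Σ(bᵢcᵢ/nᵢ), where nᵢ is the stratum total.
Stratum 1 (2010–2014): n = 5582; a·d/n = 1992·1437/5582 = 512.8097; b·c/n = 634·1519/5582 = 172.5271
Stratum 2 (2015–2019): n = 4797; a·d/n = 2224·1033/4797 = 478.9227; b·c/n = 1151·389/4797 = 93.3373
OR_MH = (512.8097 + 478.9227) / (172.5271 + 93.3373) = 991.7324 / 265.8643 = 3.73022

3.730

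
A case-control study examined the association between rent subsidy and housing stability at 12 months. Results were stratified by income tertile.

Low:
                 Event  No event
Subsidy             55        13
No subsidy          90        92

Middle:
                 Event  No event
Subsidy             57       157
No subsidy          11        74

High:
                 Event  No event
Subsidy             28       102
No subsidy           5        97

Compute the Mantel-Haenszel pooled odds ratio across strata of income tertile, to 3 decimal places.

3.639

OR_MH = Σ(aᵢdᵢ/nᵢ) / Σ(bᵢcᵢ/nᵢ), where nᵢ is the stratum total.
Stratum 1 (Low): n = 250; a·d/n = 55·92/250 = 20.2400; b·c/n = 13·90/250 = 4.6800
Stratum 2 (Middle): n = 299; a·d/n = 57·74/299 = 14.1070; b·c/n = 157·11/299 = 5.7759
Stratum 3 (High): n = 232; a·d/n = 28·97/232 = 11.7069; b·c/n = 102·5/232 = 2.1983
OR_MH = (20.2400 + 14.1070 + 11.7069) / (4.6800 + 5.7759 + 2.1983) = 46.0539 / 12.6542 = 3.63942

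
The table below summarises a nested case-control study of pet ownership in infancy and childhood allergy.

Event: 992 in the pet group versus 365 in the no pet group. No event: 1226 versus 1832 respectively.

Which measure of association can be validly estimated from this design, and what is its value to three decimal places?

4.061

From the description: a = 992, b = 1226, c = 365, d = 1832.
This is a nested case-control study: participants were sampled on outcome status, so risks in the source population cannot be estimated directly — relative risk is not valid here. The odds ratio is the appropriate measure.
OR = (a·d)/(b·c) = (992 × 1832) / (1226 × 365) = 1817344 / 447490 = 4.06119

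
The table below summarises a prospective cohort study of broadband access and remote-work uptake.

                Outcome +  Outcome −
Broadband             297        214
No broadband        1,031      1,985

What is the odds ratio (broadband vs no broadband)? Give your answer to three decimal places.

2.672

Cells: a = 297, b = 214, c = 1031, d = 1985.
OR = (a·d)/(b·c) = (297 × 1985) / (214 × 1031) = 589545 / 220634 = 2.67205
The odds of remote-work uptake are about 2.67 times as high in the broadband group.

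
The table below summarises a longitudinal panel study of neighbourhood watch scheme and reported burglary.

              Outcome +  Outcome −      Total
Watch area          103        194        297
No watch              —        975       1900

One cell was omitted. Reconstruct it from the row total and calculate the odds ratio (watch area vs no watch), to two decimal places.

The missing cell is in the unexposed row: 1900 − 975 = 925.
So a = 103, b = 194, c = 925, d = 975.
OR = (a·d)/(b·c) = (103 × 975) / (194 × 925) = 100425 / 179450 = 0.55963

0.56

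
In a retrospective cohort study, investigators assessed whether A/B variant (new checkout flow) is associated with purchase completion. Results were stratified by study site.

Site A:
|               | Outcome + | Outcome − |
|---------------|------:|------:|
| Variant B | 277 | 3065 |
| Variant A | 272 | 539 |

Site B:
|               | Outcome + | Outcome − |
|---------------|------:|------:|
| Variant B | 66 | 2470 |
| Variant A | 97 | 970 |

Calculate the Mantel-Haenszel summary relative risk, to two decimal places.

0.26

RR_MH = Σ(aᵢ·n₀ᵢ/nᵢ) / Σ(cᵢ·n₁ᵢ/nᵢ), with n₁ᵢ = aᵢ+bᵢ (exposed), n₀ᵢ = cᵢ+dᵢ (unexposed), nᵢ = n₁ᵢ+n₀ᵢ.
Stratum 1 (Site A): n₁ = 3342, n₀ = 811, n = 4153; a·n₀/n = 277·811/4153 = 54.0927; c·n₁/n = 272·3342/4153 = 218.8837
Stratum 2 (Site B): n₁ = 2536, n₀ = 1067, n = 3603; a·n₀/n = 66·1067/3603 = 19.5454; c·n₁/n = 97·2536/3603 = 68.2742
RR_MH = (54.0927 + 19.5454) / (218.8837 + 68.2742) = 73.6381 / 287.1579 = 0.25644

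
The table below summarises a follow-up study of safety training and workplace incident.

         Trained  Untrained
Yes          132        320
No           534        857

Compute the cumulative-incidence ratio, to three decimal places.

Reading the table with exposure as columns: a = 132 (Trained, case), b = 534 (Trained, non-case), c = 320 (Untrained, case), d = 857.
Risk in exposed = 132/666 = 0.19820; risk in unexposed = 320/1177 = 0.27188.
RR = 0.19820 / 0.27188 = 0.72900
The risk is 27% lower among the exposed than among the unexposed.

0.729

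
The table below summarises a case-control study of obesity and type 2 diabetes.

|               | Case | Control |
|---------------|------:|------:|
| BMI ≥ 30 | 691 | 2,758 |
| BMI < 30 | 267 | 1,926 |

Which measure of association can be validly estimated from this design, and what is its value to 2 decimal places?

1.81

Cells: a = 691, b = 2758, c = 267, d = 1926.
This is a case-control study: participants were sampled on outcome status, so risks in the source population cannot be estimated directly — relative risk is not valid here. The odds ratio is the appropriate measure.
OR = (a·d)/(b·c) = (691 × 1926) / (2758 × 267) = 1330866 / 736386 = 1.80729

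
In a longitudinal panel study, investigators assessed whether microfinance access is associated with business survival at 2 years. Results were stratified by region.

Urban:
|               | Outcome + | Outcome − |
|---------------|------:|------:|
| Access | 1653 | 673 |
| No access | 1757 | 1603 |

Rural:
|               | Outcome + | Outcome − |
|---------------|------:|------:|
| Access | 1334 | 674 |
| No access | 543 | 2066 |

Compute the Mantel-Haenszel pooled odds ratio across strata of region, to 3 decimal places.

OR_MH = Σ(aᵢdᵢ/nᵢ) / Σ(bᵢcᵢ/nᵢ), where nᵢ is the stratum total.
Stratum 1 (Urban): n = 5686; a·d/n = 1653·1603/5686 = 466.0146; b·c/n = 673·1757/5686 = 207.9601
Stratum 2 (Rural): n = 4617; a·d/n = 1334·2066/4617 = 596.9339; b·c/n = 674·543/4617 = 79.2684
OR_MH = (466.0146 + 596.9339) / (207.9601 + 79.2684) = 1062.9485 / 287.2284 = 3.70071

3.701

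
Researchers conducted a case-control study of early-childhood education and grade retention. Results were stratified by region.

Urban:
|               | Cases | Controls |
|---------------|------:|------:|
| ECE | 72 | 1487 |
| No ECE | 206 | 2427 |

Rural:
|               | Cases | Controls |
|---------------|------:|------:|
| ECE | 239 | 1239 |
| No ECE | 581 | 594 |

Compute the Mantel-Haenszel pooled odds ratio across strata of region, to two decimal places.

OR_MH = Σ(aᵢdᵢ/nᵢ) / Σ(bᵢcᵢ/nᵢ), where nᵢ is the stratum total.
Stratum 1 (Urban): n = 4192; a·d/n = 72·2427/4192 = 41.6851; b·c/n = 1487·206/4192 = 73.0730
Stratum 2 (Rural): n = 2653; a·d/n = 239·594/2653 = 53.5115; b·c/n = 1239·581/2653 = 271.3377
OR_MH = (41.6851 + 53.5115) / (73.0730 + 271.3377) = 95.1966 / 344.4107 = 0.27640

0.28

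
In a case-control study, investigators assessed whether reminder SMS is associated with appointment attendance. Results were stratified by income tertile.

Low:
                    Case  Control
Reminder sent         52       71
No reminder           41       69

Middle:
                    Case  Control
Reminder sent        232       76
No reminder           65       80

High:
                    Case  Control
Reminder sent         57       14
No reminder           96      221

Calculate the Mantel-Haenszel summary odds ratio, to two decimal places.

OR_MH = Σ(aᵢdᵢ/nᵢ) / Σ(bᵢcᵢ/nᵢ), where nᵢ is the stratum total.
Stratum 1 (Low): n = 233; a·d/n = 52·69/233 = 15.3991; b·c/n = 71·41/233 = 12.4936
Stratum 2 (Middle): n = 453; a·d/n = 232·80/453 = 40.9713; b·c/n = 76·65/453 = 10.9051
Stratum 3 (High): n = 388; a·d/n = 57·221/388 = 32.4665; b·c/n = 14·96/388 = 3.4639
OR_MH = (15.3991 + 40.9713 + 32.4665) / (12.4936 + 10.9051 + 3.4639) = 88.8369 / 26.8626 = 3.30709

3.31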